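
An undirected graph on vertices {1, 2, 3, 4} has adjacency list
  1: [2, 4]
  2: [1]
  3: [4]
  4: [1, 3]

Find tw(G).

1

A width-1 tree decomposition is:
Bags: B1 = {1, 4}  B2 = {1, 2}  B3 = {3, 4}
Tree: B1–B2, B1–B3
The largest bag has 2 vertices, giving width 1; this decomposition certifies tw(G) ≤ 1. G has an edge, so its treewidth is at least 1. Therefore the treewidth is 1.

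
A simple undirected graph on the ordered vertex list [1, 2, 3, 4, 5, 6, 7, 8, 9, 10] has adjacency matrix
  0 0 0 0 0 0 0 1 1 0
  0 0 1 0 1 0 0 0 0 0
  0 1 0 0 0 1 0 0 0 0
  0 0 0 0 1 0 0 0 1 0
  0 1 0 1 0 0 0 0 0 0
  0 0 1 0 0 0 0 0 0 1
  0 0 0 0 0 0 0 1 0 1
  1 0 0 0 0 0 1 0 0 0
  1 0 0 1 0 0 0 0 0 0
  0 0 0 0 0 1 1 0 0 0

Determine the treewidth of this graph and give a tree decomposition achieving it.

Every bag has size at most 3, so the width is 3 − 1 = 2 and tw(G) ≤ 2. Since 1–9–4–5–2–3–6–10–7–8–1 is a cycle in G, G is not acyclic. Forests are exactly the graphs of treewidth ≤ 1, so tw(G) ≥ 2. The upper and lower bounds meet at 2, so that is the treewidth.

Treewidth 2.
One such decomposition:
Bags: B1 = {1, 4, 9}  B2 = {1, 4, 5}  B3 = {1, 2, 5}  B4 = {1, 2, 3}  B5 = {1, 3, 6}  B6 = {1, 6, 10}  B7 = {1, 7, 10}  B8 = {1, 7, 8}
Tree: B1–B2, B2–B3, B3–B4, B4–B5, B5–B6, B6–B7, B7–B8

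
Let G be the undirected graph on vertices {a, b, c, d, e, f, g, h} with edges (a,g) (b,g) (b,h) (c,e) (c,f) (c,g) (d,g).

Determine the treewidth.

A width-1 tree decomposition is:
Bags: B1 = {d, g}  B2 = {b, g}  B3 = {c, g}  B4 = {a, g}  B5 = {c, e}  B6 = {b, h}  B7 = {c, f}
Tree: B1–B2, B1–B3, B1–B4, B3–B5, B2–B6, B5–B7
Every bag has size at most 2, so the width is 2 − 1 = 1 and tw(G) ≤ 1. Any graph with an edge has treewidth ≥ 1, and G has the edge g–d. The upper and lower bounds meet at 1, so that is the treewidth.

1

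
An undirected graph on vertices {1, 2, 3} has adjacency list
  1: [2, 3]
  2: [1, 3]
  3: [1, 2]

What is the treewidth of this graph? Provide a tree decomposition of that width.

Treewidth 2.
One such decomposition:
Bags: B1 = {1, 2, 3}
Tree: (single bag)

A single bag containing all 3 vertices is trivially a valid decomposition of width 2. For the lower bound, the 3 vertices {1, 2, 3} are pairwise adjacent, and any tree decomposition puts a clique entirely inside one bag — forcing width ≥ 2. Combining the bounds, tw(G) = 2.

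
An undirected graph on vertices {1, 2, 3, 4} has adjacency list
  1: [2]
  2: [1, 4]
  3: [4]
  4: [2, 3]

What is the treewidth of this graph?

A width-1 tree decomposition is:
Bags: B1 = {1, 2}  B2 = {2, 4}  B3 = {3, 4}
Tree: B1–B2, B2–B3
Each bag holds 2 vertices, so the decomposition has width 1, which upper-bounds the treewidth. G has an edge, so its treewidth is at least 1. Combining the bounds, tw(G) = 1.

1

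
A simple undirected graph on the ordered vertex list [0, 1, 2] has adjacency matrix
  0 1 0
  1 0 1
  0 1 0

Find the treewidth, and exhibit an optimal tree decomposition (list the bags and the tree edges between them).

Each bag holds 2 vertices, so the decomposition has width 1, which upper-bounds the treewidth. Any graph with an edge has treewidth ≥ 1, and G has the edge 0–1. Hence tw(G) = 1 exactly.

Treewidth 1.
Bags: B1 = {0, 1}  B2 = {1, 2}
Tree: B1–B2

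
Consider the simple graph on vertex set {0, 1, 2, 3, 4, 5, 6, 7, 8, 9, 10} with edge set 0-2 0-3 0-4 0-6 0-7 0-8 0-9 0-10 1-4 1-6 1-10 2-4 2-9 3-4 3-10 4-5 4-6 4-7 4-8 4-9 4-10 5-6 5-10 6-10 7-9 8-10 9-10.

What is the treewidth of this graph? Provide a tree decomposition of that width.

Treewidth 3.
One such decomposition:
Bags: B1 = {0, 4, 6, 10}  B2 = {0, 4, 9, 10}  B3 = {0, 2, 4, 9}  B4 = {0, 3, 4, 10}  B5 = {1, 4, 6, 10}  B6 = {0, 4, 8, 10}  B7 = {0, 4, 7, 9}  B8 = {4, 5, 6, 10}
Tree: B1–B2, B2–B3, B2–B4, B1–B5, B2–B6, B3–B7, B1–B8

Each bag holds 4 vertices, so the decomposition has width 3, which upper-bounds the treewidth. On the other hand G contains the 4-clique {0, 2, 4, 9}. A clique must lie in a single bag of any decomposition, so no decomposition can have width below 3. Hence tw(G) = 3 exactly.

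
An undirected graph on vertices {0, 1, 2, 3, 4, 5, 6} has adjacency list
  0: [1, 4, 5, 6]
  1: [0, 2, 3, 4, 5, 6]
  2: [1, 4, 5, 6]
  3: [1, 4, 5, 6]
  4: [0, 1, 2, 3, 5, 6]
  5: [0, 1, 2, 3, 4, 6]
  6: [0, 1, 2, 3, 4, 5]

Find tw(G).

4

A width-4 tree decomposition is:
Bags: B1 = {0, 1, 4, 5, 6}  B2 = {1, 2, 4, 5, 6}  B3 = {1, 3, 4, 5, 6}
Tree: B1–B2, B1–B3
Each bag holds 5 vertices, so the decomposition has width 4, which upper-bounds the treewidth. On the other hand G contains the 5-clique {0, 1, 4, 5, 6}. A clique must lie in a single bag of any decomposition, so no decomposition can have width below 4. Combining the bounds, tw(G) = 4.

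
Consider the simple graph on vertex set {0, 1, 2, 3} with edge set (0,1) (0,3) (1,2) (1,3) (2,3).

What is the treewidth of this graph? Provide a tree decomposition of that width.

Treewidth 2.
Bags: B1 = {1, 2, 3}  B2 = {0, 1, 3}
Tree: B1–B2

The largest bag has 3 vertices, giving width 2; this decomposition certifies tw(G) ≤ 2. For the lower bound, the 3 vertices {0, 1, 3} are pairwise adjacent, and any tree decomposition puts a clique entirely inside one bag — forcing width ≥ 2. Combining the bounds, tw(G) = 2.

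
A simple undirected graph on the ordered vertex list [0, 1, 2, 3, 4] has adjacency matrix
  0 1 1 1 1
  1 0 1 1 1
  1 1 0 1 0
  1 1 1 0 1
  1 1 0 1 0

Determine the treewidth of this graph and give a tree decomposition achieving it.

Treewidth 3.
Bags: B1 = {0, 1, 3, 4}  B2 = {0, 1, 2, 3}
Tree: B1–B2

Every bag has size at most 4, so the width is 4 − 1 = 3 and tw(G) ≤ 3. Conversely, {0, 1, 2, 3} is a clique of size 4, and the vertices of any clique must share a bag in every tree decomposition; so some bag has ≥ 4 vertices and tw(G) ≥ 3. The upper and lower bounds meet at 3, so that is the treewidth.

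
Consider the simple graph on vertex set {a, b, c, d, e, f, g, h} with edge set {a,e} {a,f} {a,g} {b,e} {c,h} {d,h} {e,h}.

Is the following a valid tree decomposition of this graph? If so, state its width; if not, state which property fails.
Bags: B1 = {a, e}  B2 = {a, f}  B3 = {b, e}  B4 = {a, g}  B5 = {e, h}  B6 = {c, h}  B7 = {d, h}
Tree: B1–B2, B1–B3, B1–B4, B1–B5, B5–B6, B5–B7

Every vertex of G appears in some bag (union = {a, b, c, d, e, f, g, h}); every edge is covered by a bag; and for each vertex v the set of bags containing v is connected in the bag tree. The decomposition is therefore valid. The largest bag has 2 vertices, so the width is 1.

Yes; width 1.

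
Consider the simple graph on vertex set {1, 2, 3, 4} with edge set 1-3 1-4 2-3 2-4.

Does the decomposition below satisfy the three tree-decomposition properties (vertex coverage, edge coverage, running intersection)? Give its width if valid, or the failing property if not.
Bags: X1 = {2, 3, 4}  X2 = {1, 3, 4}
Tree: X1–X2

Checking the three conditions: (i) the bags cover all of {1, 2, 3, 4}; (ii) for each edge, some bag contains both endpoints; (iii) the bags containing any fixed vertex form a subtree. All hold, so the decomposition is valid with width 3 − 1 = 2.

Yes; width 2.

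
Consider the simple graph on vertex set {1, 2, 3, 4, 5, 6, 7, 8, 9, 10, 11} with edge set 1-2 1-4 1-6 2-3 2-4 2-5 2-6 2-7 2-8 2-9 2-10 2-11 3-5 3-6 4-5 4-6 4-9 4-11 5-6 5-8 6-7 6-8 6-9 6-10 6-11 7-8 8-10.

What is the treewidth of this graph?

A width-3 tree decomposition is:
Bags: B1 = {2, 4, 6, 9}  B2 = {2, 4, 5, 6}  B3 = {1, 2, 4, 6}  B4 = {2, 5, 6, 8}  B5 = {2, 6, 7, 8}  B6 = {2, 3, 5, 6}  B7 = {2, 4, 6, 11}  B8 = {2, 6, 8, 10}
Tree: B1–B2, B2–B3, B2–B4, B4–B5, B4–B6, B2–B7, B4–B8
Each bag holds 4 vertices, so the decomposition has width 3, which upper-bounds the treewidth. On the other hand G contains the 4-clique {2, 3, 5, 6}. A clique must lie in a single bag of any decomposition, so no decomposition can have width below 3. Combining the bounds, tw(G) = 3.

3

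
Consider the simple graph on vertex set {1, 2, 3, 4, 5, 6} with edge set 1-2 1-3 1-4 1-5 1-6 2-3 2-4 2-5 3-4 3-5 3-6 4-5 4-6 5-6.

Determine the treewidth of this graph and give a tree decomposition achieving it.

Treewidth 4.
Bags: B1 = {1, 2, 3, 4, 5}  B2 = {1, 3, 4, 5, 6}
Tree: B1–B2

The largest bag has 5 vertices, giving width 4; this decomposition certifies tw(G) ≤ 4. On the other hand G contains the 5-clique {1, 2, 3, 4, 5}. A clique must lie in a single bag of any decomposition, so no decomposition can have width below 4. The upper and lower bounds meet at 4, so that is the treewidth.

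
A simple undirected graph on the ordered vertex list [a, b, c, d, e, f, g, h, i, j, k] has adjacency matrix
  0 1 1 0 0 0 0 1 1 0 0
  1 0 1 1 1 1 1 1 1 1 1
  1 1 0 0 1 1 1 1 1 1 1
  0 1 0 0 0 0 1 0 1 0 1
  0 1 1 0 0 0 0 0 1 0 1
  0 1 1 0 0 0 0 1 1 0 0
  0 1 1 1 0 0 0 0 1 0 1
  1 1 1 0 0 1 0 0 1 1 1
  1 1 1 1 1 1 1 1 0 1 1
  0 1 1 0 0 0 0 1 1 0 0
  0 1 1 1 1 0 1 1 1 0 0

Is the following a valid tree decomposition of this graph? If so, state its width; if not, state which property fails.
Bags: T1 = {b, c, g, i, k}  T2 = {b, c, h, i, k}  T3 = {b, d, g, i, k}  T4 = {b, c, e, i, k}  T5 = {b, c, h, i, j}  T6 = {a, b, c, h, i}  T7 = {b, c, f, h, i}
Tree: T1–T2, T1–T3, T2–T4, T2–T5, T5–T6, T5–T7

Yes; width 4.

Checking the three conditions: (i) the bags cover all of {a, b, c, d, e, f, g, h, i, j, k}; (ii) for each edge, some bag contains both endpoints; (iii) the bags containing any fixed vertex form a subtree. All hold, so the decomposition is valid with width 5 − 1 = 4.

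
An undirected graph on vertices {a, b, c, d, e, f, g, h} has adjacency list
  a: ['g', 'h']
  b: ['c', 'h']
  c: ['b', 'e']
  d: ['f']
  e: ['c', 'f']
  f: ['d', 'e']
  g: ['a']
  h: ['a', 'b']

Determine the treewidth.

A width-1 tree decomposition is:
Bags: B1 = {d, f}  B2 = {e, f}  B3 = {c, e}  B4 = {b, c}  B5 = {b, h}  B6 = {a, h}  B7 = {a, g}
Tree: B1–B2, B2–B3, B3–B4, B4–B5, B5–B6, B6–B7
The largest bag has 2 vertices, giving width 1; this decomposition certifies tw(G) ≤ 1. G has an edge, so its treewidth is at least 1. Therefore the treewidth is 1.

1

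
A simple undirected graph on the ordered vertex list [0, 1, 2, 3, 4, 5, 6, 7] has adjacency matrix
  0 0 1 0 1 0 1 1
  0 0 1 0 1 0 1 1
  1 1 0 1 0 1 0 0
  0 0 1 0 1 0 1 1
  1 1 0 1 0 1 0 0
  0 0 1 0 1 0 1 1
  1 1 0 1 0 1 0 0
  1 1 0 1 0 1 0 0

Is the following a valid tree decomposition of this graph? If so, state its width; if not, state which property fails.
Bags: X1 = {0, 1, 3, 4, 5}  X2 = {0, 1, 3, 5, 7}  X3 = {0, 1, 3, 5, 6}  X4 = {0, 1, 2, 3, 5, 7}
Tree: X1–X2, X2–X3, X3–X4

No — bags containing vertex 7 are not connected in the tree.

A tree decomposition must satisfy three properties: every vertex lies in some bag; for every edge, both endpoints lie together in some bag; and for every vertex, the bags containing it form a connected subtree. Here bags containing vertex 7 are not connected in the tree, so the decomposition is invalid.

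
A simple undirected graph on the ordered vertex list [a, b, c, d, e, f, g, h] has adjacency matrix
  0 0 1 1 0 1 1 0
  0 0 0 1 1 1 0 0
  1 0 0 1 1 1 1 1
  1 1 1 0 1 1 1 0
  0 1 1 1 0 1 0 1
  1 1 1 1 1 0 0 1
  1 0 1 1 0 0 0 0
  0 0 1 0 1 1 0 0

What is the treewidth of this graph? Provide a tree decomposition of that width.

Treewidth 3.
Bags: B1 = {c, d, e, f}  B2 = {c, e, f, h}  B3 = {a, c, d, f}  B4 = {a, c, d, g}  B5 = {b, d, e, f}
Tree: B1–B2, B1–B3, B3–B4, B1–B5

Every bag has size at most 4, so the width is 4 − 1 = 3 and tw(G) ≤ 3. For the lower bound, the 4 vertices {a, c, d, g} are pairwise adjacent, and any tree decomposition puts a clique entirely inside one bag — forcing width ≥ 3. Combining the bounds, tw(G) = 3.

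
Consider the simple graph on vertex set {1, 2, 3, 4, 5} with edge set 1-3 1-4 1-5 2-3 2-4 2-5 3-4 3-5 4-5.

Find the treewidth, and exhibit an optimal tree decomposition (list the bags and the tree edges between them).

Treewidth 3.
One such decomposition:
Bags: B1 = {1, 3, 4, 5}  B2 = {2, 3, 4, 5}
Tree: B1–B2

Every bag has size at most 4, so the width is 4 − 1 = 3 and tw(G) ≤ 3. For the lower bound, the 4 vertices {1, 3, 4, 5} are pairwise adjacent, and any tree decomposition puts a clique entirely inside one bag — forcing width ≥ 3. Hence tw(G) = 3 exactly.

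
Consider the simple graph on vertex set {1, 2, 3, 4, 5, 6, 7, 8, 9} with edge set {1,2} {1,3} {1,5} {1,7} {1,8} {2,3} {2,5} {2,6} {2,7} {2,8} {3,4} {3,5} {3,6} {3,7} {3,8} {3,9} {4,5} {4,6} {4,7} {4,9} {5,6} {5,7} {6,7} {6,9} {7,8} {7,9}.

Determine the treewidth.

4

A width-4 tree decomposition is:
Bags: B1 = {1, 2, 3, 5, 7}  B2 = {2, 3, 5, 6, 7}  B3 = {3, 4, 5, 6, 7}  B4 = {3, 4, 6, 7, 9}  B5 = {1, 2, 3, 7, 8}
Tree: B1–B2, B2–B3, B3–B4, B1–B5
The largest bag has 5 vertices, giving width 4; this decomposition certifies tw(G) ≤ 4. For the lower bound, the 5 vertices {3, 4, 6, 7, 9} are pairwise adjacent, and any tree decomposition puts a clique entirely inside one bag — forcing width ≥ 4. Hence tw(G) = 4 exactly.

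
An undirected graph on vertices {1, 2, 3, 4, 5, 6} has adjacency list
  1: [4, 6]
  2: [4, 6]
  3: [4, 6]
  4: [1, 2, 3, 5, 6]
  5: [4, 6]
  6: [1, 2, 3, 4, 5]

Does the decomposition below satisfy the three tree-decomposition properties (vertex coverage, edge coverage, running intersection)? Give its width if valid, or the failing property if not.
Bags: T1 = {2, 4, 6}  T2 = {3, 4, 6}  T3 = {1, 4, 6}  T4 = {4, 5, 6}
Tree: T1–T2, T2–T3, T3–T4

Yes; width 2.

Checking the three conditions: (i) the bags cover all of {1, 2, 3, 4, 5, 6}; (ii) for each edge, some bag contains both endpoints; (iii) the bags containing any fixed vertex form a subtree. All hold, so the decomposition is valid with width 3 − 1 = 2.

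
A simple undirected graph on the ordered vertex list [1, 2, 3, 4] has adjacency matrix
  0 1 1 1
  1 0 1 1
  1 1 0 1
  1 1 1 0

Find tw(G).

3

A width-3 tree decomposition is:
Bags: B1 = {1, 2, 3, 4}
Tree: (single bag)
A single bag containing all 4 vertices is trivially a valid decomposition of width 3. Conversely, {1, 2, 3, 4} is a clique of size 4, and the vertices of any clique must share a bag in every tree decomposition; so some bag has ≥ 4 vertices and tw(G) ≥ 3. Therefore the treewidth is 3.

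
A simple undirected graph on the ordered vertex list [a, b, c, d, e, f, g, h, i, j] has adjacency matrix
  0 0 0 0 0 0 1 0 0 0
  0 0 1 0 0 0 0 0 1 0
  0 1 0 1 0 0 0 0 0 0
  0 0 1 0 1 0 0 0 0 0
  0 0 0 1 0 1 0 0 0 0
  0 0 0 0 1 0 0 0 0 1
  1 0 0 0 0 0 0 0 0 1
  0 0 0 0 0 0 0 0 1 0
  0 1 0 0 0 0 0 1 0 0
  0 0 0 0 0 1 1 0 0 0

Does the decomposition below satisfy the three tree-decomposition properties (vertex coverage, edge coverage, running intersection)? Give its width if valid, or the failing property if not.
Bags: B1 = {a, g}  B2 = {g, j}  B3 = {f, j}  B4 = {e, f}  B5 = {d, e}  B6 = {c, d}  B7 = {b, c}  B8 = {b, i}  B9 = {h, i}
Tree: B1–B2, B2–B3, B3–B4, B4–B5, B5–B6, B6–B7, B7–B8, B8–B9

Yes; width 1.

Vertex coverage: the bags together contain {a, b, c, d, e, f, g, h, i, j}, the full vertex set. Edge coverage: each edge of G has both endpoints in at least one bag. Running intersection: for every vertex, the bags containing it form a connected subtree. All three properties hold, so this is a valid tree decomposition of width max|bag| − 1 = 1, and hence tw(G) ≤ 1.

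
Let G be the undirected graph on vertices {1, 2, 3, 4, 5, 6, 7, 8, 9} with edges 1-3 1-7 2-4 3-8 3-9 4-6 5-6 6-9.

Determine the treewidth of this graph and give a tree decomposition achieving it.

Treewidth 1.
One such decomposition:
Bags: B1 = {6, 9}  B2 = {4, 6}  B3 = {3, 9}  B4 = {3, 8}  B5 = {2, 4}  B6 = {5, 6}  B7 = {1, 3}  B8 = {1, 7}
Tree: B1–B2, B1–B3, B3–B4, B2–B5, B2–B6, B3–B7, B7–B8

The largest bag has 2 vertices, giving width 1; this decomposition certifies tw(G) ≤ 1. Since G has at least one edge (e.g. 9–6), it is not an edgeless graph, so tw(G) ≥ 1. Combining the bounds, tw(G) = 1.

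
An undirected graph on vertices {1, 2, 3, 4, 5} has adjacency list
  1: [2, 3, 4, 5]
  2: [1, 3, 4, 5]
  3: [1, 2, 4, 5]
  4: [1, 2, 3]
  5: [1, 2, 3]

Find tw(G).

3

A width-3 tree decomposition is:
Bags: B1 = {1, 2, 3, 4}  B2 = {1, 2, 3, 5}
Tree: B1–B2
Each bag holds 4 vertices, so the decomposition has width 3, which upper-bounds the treewidth. Conversely, {1, 2, 3, 4} is a clique of size 4, and the vertices of any clique must share a bag in every tree decomposition; so some bag has ≥ 4 vertices and tw(G) ≥ 3. Therefore the treewidth is 3.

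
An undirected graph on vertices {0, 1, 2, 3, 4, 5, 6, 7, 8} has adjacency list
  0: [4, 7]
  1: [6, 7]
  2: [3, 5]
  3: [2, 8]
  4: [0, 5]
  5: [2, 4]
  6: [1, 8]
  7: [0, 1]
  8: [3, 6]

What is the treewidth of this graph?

2

A width-2 tree decomposition is:
Bags: B1 = {2, 3, 5}  B2 = {3, 5, 8}  B3 = {5, 6, 8}  B4 = {1, 5, 6}  B5 = {1, 5, 7}  B6 = {0, 5, 7}  B7 = {0, 4, 5}
Tree: B1–B2, B2–B3, B3–B4, B4–B5, B5–B6, B6–B7
Every bag has size at most 3, so the width is 3 − 1 = 2 and tw(G) ≤ 2. The edges 5–2–3–8–6–1–7–0–4–5 form a cycle, so G is not a tree and its treewidth is at least 2. Combining the bounds, tw(G) = 2.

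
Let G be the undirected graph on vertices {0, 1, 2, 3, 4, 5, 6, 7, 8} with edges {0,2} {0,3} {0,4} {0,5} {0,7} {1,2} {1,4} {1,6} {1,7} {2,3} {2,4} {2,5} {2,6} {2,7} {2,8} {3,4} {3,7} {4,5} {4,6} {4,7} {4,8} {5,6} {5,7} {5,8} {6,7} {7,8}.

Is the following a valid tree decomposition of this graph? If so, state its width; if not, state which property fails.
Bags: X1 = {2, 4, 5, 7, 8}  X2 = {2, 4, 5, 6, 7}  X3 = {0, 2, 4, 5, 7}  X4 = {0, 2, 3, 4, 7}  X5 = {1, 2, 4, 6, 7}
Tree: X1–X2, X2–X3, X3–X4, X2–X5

Checking the three conditions: (i) the bags cover all of {0, 1, 2, 3, 4, 5, 6, 7, 8}; (ii) for each edge, some bag contains both endpoints; (iii) the bags containing any fixed vertex form a subtree. All hold, so the decomposition is valid with width 5 − 1 = 4.

Yes; width 4.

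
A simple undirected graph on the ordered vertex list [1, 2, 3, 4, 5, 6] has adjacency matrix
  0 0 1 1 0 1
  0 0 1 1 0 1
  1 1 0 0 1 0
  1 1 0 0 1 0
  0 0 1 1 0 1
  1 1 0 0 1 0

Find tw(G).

3

A width-3 tree decomposition is:
Bags: B1 = {1, 3, 4, 6}  B2 = {3, 4, 5, 6}  B3 = {2, 3, 4, 6}
Tree: B1–B2, B2–B3
Each bag holds 4 vertices, so the decomposition has width 3, which upper-bounds the treewidth. For the lower bound: the 4 vertex sets {1,3}, {5,6}, {4}, {2} are disjoint, each induces a connected subgraph, and every pair is joined by at least one edge of G. Contracting each set to a single vertex therefore yields K_{4} as a minor, and since treewidth is minor-monotone, tw(G) ≥ tw(K_{4}) = 3. The upper and lower bounds meet at 3, so that is the treewidth.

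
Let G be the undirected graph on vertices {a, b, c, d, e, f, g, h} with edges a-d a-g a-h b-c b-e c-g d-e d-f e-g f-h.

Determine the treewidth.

2

A width-2 tree decomposition is:
Bags: B1 = {b, c, g}  B2 = {b, e, g}  B3 = {a, e, g}  B4 = {a, d, e}  B5 = {a, d, h}  B6 = {d, f, h}
Tree: B1–B2, B2–B3, B3–B4, B4–B5, B5–B6
Each bag holds 3 vertices, so the decomposition has width 2, which upper-bounds the treewidth. The edges c–b–e–g–c form a cycle, so G is not a tree and its treewidth is at least 2. Combining the bounds, tw(G) = 2.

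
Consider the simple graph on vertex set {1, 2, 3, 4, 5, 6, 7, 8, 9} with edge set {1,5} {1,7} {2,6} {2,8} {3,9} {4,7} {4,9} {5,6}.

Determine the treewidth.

A width-1 tree decomposition is:
Bags: B1 = {2, 8}  B2 = {2, 6}  B3 = {5, 6}  B4 = {1, 5}  B5 = {1, 7}  B6 = {4, 7}  B7 = {4, 9}  B8 = {3, 9}
Tree: B1–B2, B2–B3, B3–B4, B4–B5, B5–B6, B6–B7, B7–B8
The largest bag has 2 vertices, giving width 1; this decomposition certifies tw(G) ≤ 1. Any graph with an edge has treewidth ≥ 1, and G has the edge 8–2. Hence tw(G) = 1 exactly.

1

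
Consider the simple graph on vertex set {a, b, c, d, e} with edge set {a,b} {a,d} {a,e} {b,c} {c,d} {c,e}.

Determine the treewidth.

2

A width-2 tree decomposition is:
Bags: B1 = {a, c, e}  B2 = {a, b, c}  B3 = {a, c, d}
Tree: B1–B2, B2–B3
The largest bag has 3 vertices, giving width 2; this decomposition certifies tw(G) ≤ 2. The edges c–e–a–b–c form a cycle, so G is not a tree and its treewidth is at least 2. Combining the bounds, tw(G) = 2.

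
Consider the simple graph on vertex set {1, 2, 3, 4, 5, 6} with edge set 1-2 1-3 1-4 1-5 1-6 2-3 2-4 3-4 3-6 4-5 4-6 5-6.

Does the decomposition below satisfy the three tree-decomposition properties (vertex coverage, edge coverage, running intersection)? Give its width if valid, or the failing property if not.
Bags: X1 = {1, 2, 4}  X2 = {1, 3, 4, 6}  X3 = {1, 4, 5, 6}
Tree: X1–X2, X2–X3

No — edge (3,2) lies in no bag.

A tree decomposition must satisfy three properties: every vertex lies in some bag; for every edge, both endpoints lie together in some bag; and for every vertex, the bags containing it form a connected subtree. Here edge (3,2) lies in no bag, so the decomposition is invalid.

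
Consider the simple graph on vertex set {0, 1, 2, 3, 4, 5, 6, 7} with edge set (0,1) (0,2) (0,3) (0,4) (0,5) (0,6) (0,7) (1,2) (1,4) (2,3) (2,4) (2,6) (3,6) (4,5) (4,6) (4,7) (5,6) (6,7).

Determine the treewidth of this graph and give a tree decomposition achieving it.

Treewidth 3.
Bags: B1 = {0, 2, 3, 6}  B2 = {0, 2, 4, 6}  B3 = {0, 1, 2, 4}  B4 = {0, 4, 6, 7}  B5 = {0, 4, 5, 6}
Tree: B1–B2, B2–B3, B2–B4, B4–B5

Every bag has size at most 4, so the width is 4 − 1 = 3 and tw(G) ≤ 3. On the other hand G contains the 4-clique {0, 2, 3, 6}. A clique must lie in a single bag of any decomposition, so no decomposition can have width below 3. The upper and lower bounds meet at 3, so that is the treewidth.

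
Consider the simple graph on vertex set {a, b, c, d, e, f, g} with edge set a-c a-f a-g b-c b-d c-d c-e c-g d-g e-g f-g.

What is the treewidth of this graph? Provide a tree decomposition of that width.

Every bag has size at most 3, so the width is 3 − 1 = 2 and tw(G) ≤ 2. On the other hand G contains the 3-clique {c, d, g}. A clique must lie in a single bag of any decomposition, so no decomposition can have width below 2. The upper and lower bounds meet at 2, so that is the treewidth.

Treewidth 2.
One optimal decomposition is:
Bags: B1 = {c, d, g}  B2 = {b, c, d}  B3 = {a, c, g}  B4 = {a, f, g}  B5 = {c, e, g}
Tree: B1–B2, B1–B3, B3–B4, B3–B5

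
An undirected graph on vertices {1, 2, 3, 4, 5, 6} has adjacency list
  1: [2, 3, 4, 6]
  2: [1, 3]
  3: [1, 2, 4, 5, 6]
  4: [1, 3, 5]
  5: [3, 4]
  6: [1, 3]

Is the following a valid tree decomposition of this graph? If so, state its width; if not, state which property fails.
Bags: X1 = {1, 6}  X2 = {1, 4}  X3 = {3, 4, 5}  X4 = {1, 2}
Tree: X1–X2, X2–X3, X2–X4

A tree decomposition must satisfy three properties: every vertex lies in some bag; for every edge, both endpoints lie together in some bag; and for every vertex, the bags containing it form a connected subtree. Here edge (3,6) lies in no bag, so the decomposition is invalid.

No — edge (3,6) lies in no bag.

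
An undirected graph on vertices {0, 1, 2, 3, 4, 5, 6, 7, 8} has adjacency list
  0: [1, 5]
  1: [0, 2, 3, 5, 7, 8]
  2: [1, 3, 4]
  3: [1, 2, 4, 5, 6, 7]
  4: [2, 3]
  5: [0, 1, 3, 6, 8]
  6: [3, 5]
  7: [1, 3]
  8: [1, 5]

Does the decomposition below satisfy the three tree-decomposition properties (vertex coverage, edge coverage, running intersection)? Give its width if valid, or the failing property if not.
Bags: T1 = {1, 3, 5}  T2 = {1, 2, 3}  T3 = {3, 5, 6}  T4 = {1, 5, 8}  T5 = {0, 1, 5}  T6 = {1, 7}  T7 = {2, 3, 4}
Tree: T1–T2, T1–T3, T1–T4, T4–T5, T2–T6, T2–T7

A tree decomposition must satisfy three properties: every vertex lies in some bag; for every edge, both endpoints lie together in some bag; and for every vertex, the bags containing it form a connected subtree. Here edge (3,7) lies in no bag, so the decomposition is invalid.

No — edge (3,7) lies in no bag.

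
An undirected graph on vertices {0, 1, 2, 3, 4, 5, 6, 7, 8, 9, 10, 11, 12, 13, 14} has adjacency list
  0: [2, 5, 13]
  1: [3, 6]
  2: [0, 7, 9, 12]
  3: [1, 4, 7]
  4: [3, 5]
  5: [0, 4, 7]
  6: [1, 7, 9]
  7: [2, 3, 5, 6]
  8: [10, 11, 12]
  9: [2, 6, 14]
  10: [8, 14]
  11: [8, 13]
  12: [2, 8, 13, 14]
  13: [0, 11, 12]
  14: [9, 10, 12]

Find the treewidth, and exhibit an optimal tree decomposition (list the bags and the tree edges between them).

Each bag holds 4 vertices, so the decomposition has width 3, which upper-bounds the treewidth. For the lower bound: the 4 vertex sets {1,3,4}, {5}, {7}, {0,2,6,9} are disjoint, each induces a connected subgraph, and every pair is joined by at least one edge of G. Contracting each set to a single vertex therefore yields K_{4} as a minor, and since treewidth is minor-monotone, tw(G) ≥ tw(K_{4}) = 3. Therefore the treewidth is 3.

Treewidth 3.
Bags: B1 = {1, 3, 4, 5}  B2 = {1, 3, 5, 7}  B3 = {1, 5, 6, 7}  B4 = {0, 5, 6, 7}  B5 = {0, 2, 6, 7}  B6 = {0, 2, 6, 9}  B7 = {0, 2, 9, 13}  B8 = {2, 9, 12, 13}  B9 = {9, 12, 13, 14}  B10 = {11, 12, 13, 14}  B11 = {8, 11, 12, 14}  B12 = {8, 10, 11, 14}
Tree: B1–B2, B2–B3, B3–B4, B4–B5, B5–B6, B6–B7, B7–B8, B8–B9, B9–B10, B10–B11, B11–B12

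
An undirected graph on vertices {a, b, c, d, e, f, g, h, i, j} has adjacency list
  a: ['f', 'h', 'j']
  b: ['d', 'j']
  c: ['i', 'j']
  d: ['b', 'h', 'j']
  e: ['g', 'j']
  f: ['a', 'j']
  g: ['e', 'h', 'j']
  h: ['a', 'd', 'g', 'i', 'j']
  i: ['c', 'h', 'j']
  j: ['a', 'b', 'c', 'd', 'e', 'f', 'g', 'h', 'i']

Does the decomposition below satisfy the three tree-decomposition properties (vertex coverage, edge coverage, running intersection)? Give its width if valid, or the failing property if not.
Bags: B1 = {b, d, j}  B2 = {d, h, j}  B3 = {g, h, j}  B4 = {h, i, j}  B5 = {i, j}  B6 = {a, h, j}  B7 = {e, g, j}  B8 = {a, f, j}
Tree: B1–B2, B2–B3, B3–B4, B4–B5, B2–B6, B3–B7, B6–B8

A tree decomposition must satisfy three properties: every vertex lies in some bag; for every edge, both endpoints lie together in some bag; and for every vertex, the bags containing it form a connected subtree. Here vertex c appears in no bag, so the decomposition is invalid.

No — vertex c appears in no bag.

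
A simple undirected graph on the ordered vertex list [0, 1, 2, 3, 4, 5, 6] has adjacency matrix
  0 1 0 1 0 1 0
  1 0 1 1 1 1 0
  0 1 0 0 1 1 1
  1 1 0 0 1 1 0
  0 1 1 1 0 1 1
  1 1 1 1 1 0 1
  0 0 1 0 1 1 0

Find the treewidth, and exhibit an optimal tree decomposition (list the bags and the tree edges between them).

The largest bag has 4 vertices, giving width 3; this decomposition certifies tw(G) ≤ 3. On the other hand G contains the 4-clique {1, 2, 4, 5}. A clique must lie in a single bag of any decomposition, so no decomposition can have width below 3. Hence tw(G) = 3 exactly.

Treewidth 3.
One optimal decomposition is:
Bags: B1 = {1, 2, 4, 5}  B2 = {1, 3, 4, 5}  B3 = {0, 1, 3, 5}  B4 = {2, 4, 5, 6}
Tree: B1–B2, B2–B3, B1–B4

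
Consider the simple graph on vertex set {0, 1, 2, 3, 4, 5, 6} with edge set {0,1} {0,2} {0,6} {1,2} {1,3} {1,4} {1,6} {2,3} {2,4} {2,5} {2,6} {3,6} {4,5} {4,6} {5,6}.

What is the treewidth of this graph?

A width-3 tree decomposition is:
Bags: B1 = {1, 2, 3, 6}  B2 = {1, 2, 4, 6}  B3 = {0, 1, 2, 6}  B4 = {2, 4, 5, 6}
Tree: B1–B2, B1–B3, B2–B4
The largest bag has 4 vertices, giving width 3; this decomposition certifies tw(G) ≤ 3. For the lower bound, the 4 vertices {0, 1, 2, 6} are pairwise adjacent, and any tree decomposition puts a clique entirely inside one bag — forcing width ≥ 3. The upper and lower bounds meet at 3, so that is the treewidth.

3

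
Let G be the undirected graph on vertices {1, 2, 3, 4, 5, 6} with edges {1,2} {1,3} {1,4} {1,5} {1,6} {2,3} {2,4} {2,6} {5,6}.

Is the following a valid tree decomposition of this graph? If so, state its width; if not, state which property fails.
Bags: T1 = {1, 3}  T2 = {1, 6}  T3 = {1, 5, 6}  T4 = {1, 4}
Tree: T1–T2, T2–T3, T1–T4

No — vertex 2 appears in no bag.

A tree decomposition must satisfy three properties: every vertex lies in some bag; for every edge, both endpoints lie together in some bag; and for every vertex, the bags containing it form a connected subtree. Here vertex 2 appears in no bag, so the decomposition is invalid.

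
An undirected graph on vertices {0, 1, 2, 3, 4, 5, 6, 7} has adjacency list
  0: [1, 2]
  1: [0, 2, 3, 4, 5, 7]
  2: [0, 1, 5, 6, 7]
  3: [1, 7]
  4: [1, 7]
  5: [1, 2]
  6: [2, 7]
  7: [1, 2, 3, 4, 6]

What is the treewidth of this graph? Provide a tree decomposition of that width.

Treewidth 2.
One optimal decomposition is:
Bags: B1 = {1, 2, 5}  B2 = {1, 2, 7}  B3 = {1, 4, 7}  B4 = {1, 3, 7}  B5 = {0, 1, 2}  B6 = {2, 6, 7}
Tree: B1–B2, B2–B3, B2–B4, B2–B5, B2–B6

Every bag has size at most 3, so the width is 3 − 1 = 2 and tw(G) ≤ 2. Conversely, {0, 1, 2} is a clique of size 3, and the vertices of any clique must share a bag in every tree decomposition; so some bag has ≥ 3 vertices and tw(G) ≥ 2. Hence tw(G) = 2 exactly.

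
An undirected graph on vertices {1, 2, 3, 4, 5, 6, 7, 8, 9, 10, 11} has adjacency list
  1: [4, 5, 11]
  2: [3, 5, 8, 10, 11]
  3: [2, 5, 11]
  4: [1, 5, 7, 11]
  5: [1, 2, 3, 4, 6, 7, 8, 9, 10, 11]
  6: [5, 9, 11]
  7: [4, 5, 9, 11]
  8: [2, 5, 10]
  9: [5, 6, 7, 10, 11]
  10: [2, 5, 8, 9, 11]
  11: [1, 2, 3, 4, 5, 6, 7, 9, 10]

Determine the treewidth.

A width-3 tree decomposition is:
Bags: B1 = {5, 7, 9, 11}  B2 = {5, 9, 10, 11}  B3 = {2, 5, 10, 11}  B4 = {2, 5, 8, 10}  B5 = {2, 3, 5, 11}  B6 = {5, 6, 9, 11}  B7 = {4, 5, 7, 11}  B8 = {1, 4, 5, 11}
Tree: B1–B2, B2–B3, B3–B4, B3–B5, B1–B6, B1–B7, B7–B8
Every bag has size at most 4, so the width is 4 − 1 = 3 and tw(G) ≤ 3. Conversely, {2, 5, 8, 10} is a clique of size 4, and the vertices of any clique must share a bag in every tree decomposition; so some bag has ≥ 4 vertices and tw(G) ≥ 3. Therefore the treewidth is 3.

3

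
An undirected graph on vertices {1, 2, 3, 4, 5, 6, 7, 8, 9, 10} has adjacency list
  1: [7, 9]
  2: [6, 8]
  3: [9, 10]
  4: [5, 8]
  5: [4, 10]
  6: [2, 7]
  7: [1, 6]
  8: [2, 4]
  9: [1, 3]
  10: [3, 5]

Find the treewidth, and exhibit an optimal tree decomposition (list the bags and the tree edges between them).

The largest bag has 3 vertices, giving width 2; this decomposition certifies tw(G) ≤ 2. The edges 10–5–4–8–2–6–7–1–9–3–10 form a cycle, so G is not a tree and its treewidth is at least 2. Therefore the treewidth is 2.

Treewidth 2.
One optimal decomposition is:
Bags: B1 = {4, 5, 10}  B2 = {4, 8, 10}  B3 = {2, 8, 10}  B4 = {2, 6, 10}  B5 = {6, 7, 10}  B6 = {1, 7, 10}  B7 = {1, 9, 10}  B8 = {3, 9, 10}
Tree: B1–B2, B2–B3, B3–B4, B4–B5, B5–B6, B6–B7, B7–B8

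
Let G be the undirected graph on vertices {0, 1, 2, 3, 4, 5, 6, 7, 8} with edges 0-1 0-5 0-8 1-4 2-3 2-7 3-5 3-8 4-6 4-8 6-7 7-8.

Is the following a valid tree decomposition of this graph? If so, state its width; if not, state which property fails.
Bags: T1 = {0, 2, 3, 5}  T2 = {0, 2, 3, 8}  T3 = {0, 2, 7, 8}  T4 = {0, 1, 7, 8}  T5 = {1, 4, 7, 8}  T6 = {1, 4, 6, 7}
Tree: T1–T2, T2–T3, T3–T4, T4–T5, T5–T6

Yes; width 3.

Vertex coverage: the bags together contain {0, 1, 2, 3, 4, 5, 6, 7, 8}, the full vertex set. Edge coverage: each edge of G has both endpoints in at least one bag. Running intersection: for every vertex, the bags containing it form a connected subtree. All three properties hold, so this is a valid tree decomposition of width max|bag| − 1 = 3, and hence tw(G) ≤ 3.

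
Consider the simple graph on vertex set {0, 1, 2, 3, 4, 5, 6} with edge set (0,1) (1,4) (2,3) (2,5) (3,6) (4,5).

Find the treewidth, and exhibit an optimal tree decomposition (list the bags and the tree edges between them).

Treewidth 1.
Bags: B1 = {0, 1}  B2 = {1, 4}  B3 = {4, 5}  B4 = {2, 5}  B5 = {2, 3}  B6 = {3, 6}
Tree: B1–B2, B2–B3, B3–B4, B4–B5, B5–B6

The largest bag has 2 vertices, giving width 1; this decomposition certifies tw(G) ≤ 1. Since G has at least one edge (e.g. 0–1), it is not an edgeless graph, so tw(G) ≥ 1. Therefore the treewidth is 1.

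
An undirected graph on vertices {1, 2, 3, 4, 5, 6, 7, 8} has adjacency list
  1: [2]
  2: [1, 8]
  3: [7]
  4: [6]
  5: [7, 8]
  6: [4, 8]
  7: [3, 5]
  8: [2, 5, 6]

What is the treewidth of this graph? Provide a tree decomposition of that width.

Each bag holds 2 vertices, so the decomposition has width 1, which upper-bounds the treewidth. Since G has at least one edge (e.g. 2–8), it is not an edgeless graph, so tw(G) ≥ 1. Combining the bounds, tw(G) = 1.

Treewidth 1.
One such decomposition:
Bags: B1 = {2, 8}  B2 = {5, 8}  B3 = {1, 2}  B4 = {5, 7}  B5 = {6, 8}  B6 = {3, 7}  B7 = {4, 6}
Tree: B1–B2, B1–B3, B2–B4, B2–B5, B4–B6, B5–B7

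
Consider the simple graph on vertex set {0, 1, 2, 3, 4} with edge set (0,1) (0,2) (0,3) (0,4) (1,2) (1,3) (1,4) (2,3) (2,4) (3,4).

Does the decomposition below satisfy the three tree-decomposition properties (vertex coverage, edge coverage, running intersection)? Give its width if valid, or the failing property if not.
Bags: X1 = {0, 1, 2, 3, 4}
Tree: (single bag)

Checking the three conditions: (i) the bags cover all of {0, 1, 2, 3, 4}; (ii) for each edge, some bag contains both endpoints; (iii) the bags containing any fixed vertex form a subtree. All hold, so the decomposition is valid with width 5 − 1 = 4.

Yes; width 4.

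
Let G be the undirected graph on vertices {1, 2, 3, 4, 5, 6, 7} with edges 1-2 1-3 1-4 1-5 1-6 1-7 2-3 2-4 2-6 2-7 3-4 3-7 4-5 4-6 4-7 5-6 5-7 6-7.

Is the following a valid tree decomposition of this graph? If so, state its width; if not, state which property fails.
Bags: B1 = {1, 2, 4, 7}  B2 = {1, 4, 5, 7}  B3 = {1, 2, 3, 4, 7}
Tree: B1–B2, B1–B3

No — vertex 6 appears in no bag.

A tree decomposition must satisfy three properties: every vertex lies in some bag; for every edge, both endpoints lie together in some bag; and for every vertex, the bags containing it form a connected subtree. Here vertex 6 appears in no bag, so the decomposition is invalid.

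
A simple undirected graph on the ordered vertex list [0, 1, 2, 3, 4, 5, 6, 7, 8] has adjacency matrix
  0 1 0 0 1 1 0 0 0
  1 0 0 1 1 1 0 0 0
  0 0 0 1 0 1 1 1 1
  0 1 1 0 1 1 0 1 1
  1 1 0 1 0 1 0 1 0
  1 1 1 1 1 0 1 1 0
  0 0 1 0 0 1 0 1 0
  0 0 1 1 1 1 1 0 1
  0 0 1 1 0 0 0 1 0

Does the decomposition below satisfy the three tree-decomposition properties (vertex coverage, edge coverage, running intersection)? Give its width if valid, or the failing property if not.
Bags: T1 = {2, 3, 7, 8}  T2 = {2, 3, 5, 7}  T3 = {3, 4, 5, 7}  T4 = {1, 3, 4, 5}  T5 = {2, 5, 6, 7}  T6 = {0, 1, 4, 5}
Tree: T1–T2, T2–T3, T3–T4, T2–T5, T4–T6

Vertex coverage: the bags together contain {0, 1, 2, 3, 4, 5, 6, 7, 8}, the full vertex set. Edge coverage: each edge of G has both endpoints in at least one bag. Running intersection: for every vertex, the bags containing it form a connected subtree. All three properties hold, so this is a valid tree decomposition of width max|bag| − 1 = 3, and hence tw(G) ≤ 3.

Yes; width 3.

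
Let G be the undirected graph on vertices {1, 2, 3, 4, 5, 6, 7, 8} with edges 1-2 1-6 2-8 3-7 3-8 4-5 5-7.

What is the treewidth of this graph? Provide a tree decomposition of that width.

Every bag has size at most 2, so the width is 2 − 1 = 1 and tw(G) ≤ 1. G has an edge, so its treewidth is at least 1. Therefore the treewidth is 1.

Treewidth 1.
Bags: B1 = {1, 6}  B2 = {1, 2}  B3 = {2, 8}  B4 = {3, 8}  B5 = {3, 7}  B6 = {5, 7}  B7 = {4, 5}
Tree: B1–B2, B2–B3, B3–B4, B4–B5, B5–B6, B6–B7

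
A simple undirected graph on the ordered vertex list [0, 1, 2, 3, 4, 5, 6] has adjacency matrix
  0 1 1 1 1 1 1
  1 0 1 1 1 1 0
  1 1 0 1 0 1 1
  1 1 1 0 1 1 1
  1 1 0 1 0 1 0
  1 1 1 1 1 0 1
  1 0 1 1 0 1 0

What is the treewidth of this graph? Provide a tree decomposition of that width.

Treewidth 4.
One optimal decomposition is:
Bags: B1 = {0, 1, 2, 3, 5}  B2 = {0, 1, 3, 4, 5}  B3 = {0, 2, 3, 5, 6}
Tree: B1–B2, B1–B3

Each bag holds 5 vertices, so the decomposition has width 4, which upper-bounds the treewidth. For the lower bound, the 5 vertices {0, 1, 2, 3, 5} are pairwise adjacent, and any tree decomposition puts a clique entirely inside one bag — forcing width ≥ 4. Therefore the treewidth is 4.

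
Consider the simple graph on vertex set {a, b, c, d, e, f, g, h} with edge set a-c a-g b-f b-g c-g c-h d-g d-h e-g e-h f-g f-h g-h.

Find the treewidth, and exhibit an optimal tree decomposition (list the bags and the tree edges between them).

Treewidth 2.
Bags: B1 = {d, g, h}  B2 = {f, g, h}  B3 = {c, g, h}  B4 = {a, c, g}  B5 = {b, f, g}  B6 = {e, g, h}
Tree: B1–B2, B2–B3, B3–B4, B2–B5, B3–B6

Every bag has size at most 3, so the width is 3 − 1 = 2 and tw(G) ≤ 2. For the lower bound, the 3 vertices {d, g, h} are pairwise adjacent, and any tree decomposition puts a clique entirely inside one bag — forcing width ≥ 2. Hence tw(G) = 2 exactly.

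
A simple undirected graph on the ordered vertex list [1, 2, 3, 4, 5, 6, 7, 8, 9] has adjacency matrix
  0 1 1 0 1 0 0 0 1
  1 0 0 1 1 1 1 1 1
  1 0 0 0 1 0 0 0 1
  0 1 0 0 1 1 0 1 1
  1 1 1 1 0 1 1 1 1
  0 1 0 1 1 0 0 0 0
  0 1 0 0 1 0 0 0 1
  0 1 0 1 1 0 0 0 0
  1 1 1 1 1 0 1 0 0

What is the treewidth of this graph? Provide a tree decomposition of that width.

The largest bag has 4 vertices, giving width 3; this decomposition certifies tw(G) ≤ 3. For the lower bound, the 4 vertices {1, 2, 5, 9} are pairwise adjacent, and any tree decomposition puts a clique entirely inside one bag — forcing width ≥ 3. Hence tw(G) = 3 exactly.

Treewidth 3.
One such decomposition:
Bags: B1 = {2, 5, 7, 9}  B2 = {1, 2, 5, 9}  B3 = {1, 3, 5, 9}  B4 = {2, 4, 5, 9}  B5 = {2, 4, 5, 6}  B6 = {2, 4, 5, 8}
Tree: B1–B2, B2–B3, B1–B4, B4–B5, B4–B6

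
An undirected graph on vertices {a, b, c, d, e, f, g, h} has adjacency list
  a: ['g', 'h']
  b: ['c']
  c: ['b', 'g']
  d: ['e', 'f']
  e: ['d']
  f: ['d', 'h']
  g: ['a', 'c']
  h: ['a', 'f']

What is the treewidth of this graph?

1

A width-1 tree decomposition is:
Bags: B1 = {b, c}  B2 = {c, g}  B3 = {a, g}  B4 = {a, h}  B5 = {f, h}  B6 = {d, f}  B7 = {d, e}
Tree: B1–B2, B2–B3, B3–B4, B4–B5, B5–B6, B6–B7
Every bag has size at most 2, so the width is 2 − 1 = 1 and tw(G) ≤ 1. Any graph with an edge has treewidth ≥ 1, and G has the edge b–c. Hence tw(G) = 1 exactly.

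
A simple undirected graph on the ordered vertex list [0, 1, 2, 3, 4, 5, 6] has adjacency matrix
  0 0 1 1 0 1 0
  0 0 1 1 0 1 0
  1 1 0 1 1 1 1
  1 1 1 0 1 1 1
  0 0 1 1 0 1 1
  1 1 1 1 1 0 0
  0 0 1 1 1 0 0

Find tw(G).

A width-3 tree decomposition is:
Bags: B1 = {0, 2, 3, 5}  B2 = {2, 3, 4, 5}  B3 = {1, 2, 3, 5}  B4 = {2, 3, 4, 6}
Tree: B1–B2, B2–B3, B2–B4
Every bag has size at most 4, so the width is 4 − 1 = 3 and tw(G) ≤ 3. For the lower bound, the 4 vertices {0, 2, 3, 5} are pairwise adjacent, and any tree decomposition puts a clique entirely inside one bag — forcing width ≥ 3. The upper and lower bounds meet at 3, so that is the treewidth.

3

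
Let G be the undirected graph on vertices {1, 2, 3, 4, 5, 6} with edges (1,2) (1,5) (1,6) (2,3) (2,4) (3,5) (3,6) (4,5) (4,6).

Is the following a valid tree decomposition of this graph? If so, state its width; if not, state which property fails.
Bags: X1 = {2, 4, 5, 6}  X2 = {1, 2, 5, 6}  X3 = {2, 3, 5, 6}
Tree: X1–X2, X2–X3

Yes; width 3.

Every vertex of G appears in some bag (union = {1, 2, 3, 4, 5, 6}); every edge is covered by a bag; and for each vertex v the set of bags containing v is connected in the bag tree. The decomposition is therefore valid. The largest bag has 4 vertices, so the width is 3.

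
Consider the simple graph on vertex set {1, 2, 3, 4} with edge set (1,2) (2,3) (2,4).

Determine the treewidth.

A width-1 tree decomposition is:
Bags: B1 = {1, 2}  B2 = {2, 3}  B3 = {2, 4}
Tree: B1–B2, B2–B3
The largest bag has 2 vertices, giving width 1; this decomposition certifies tw(G) ≤ 1. G has an edge, so its treewidth is at least 1. Combining the bounds, tw(G) = 1.

1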